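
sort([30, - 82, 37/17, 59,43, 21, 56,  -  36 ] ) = [ - 82, - 36,37/17, 21,30, 43, 56, 59] 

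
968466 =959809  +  8657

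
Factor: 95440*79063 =2^4*5^1*1193^1 *79063^1 = 7545772720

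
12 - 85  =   - 73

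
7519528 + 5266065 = 12785593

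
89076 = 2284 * 39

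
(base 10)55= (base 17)34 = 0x37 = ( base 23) 29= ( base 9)61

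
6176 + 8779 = 14955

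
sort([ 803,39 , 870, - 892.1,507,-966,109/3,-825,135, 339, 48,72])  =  [ - 966, - 892.1, - 825, 109/3,39,48,72,135,339,  507,803, 870]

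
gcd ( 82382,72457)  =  1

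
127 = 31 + 96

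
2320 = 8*290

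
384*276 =105984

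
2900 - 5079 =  - 2179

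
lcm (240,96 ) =480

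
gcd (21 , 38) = 1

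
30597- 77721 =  - 47124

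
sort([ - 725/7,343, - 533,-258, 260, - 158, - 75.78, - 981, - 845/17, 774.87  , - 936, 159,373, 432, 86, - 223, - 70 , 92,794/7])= [ - 981, - 936, -533, - 258 , - 223,-158,-725/7, - 75.78,-70,-845/17, 86, 92,794/7  ,  159,260,343,373,432,774.87] 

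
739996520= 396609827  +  343386693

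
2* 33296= 66592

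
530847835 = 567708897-36861062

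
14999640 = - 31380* ( - 478)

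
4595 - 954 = 3641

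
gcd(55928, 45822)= 2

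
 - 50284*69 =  - 3469596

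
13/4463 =13/4463 = 0.00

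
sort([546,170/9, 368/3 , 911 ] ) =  [ 170/9 , 368/3, 546,911 ]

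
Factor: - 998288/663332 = -2^2 * 43^1 * 1451^1*165833^( - 1) = -249572/165833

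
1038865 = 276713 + 762152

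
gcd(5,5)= 5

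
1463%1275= 188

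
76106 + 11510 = 87616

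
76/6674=38/3337 = 0.01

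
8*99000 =792000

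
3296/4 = 824 = 824.00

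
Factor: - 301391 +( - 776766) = -1078157 = - 17^1*63421^1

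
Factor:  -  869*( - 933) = 810777 = 3^1*11^1*79^1*311^1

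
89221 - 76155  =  13066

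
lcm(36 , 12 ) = 36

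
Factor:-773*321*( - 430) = 106697190 = 2^1 * 3^1 * 5^1*43^1*107^1*773^1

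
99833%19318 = 3243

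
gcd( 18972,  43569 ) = 9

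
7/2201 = 7/2201   =  0.00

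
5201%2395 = 411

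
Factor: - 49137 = -3^1 * 11^1 * 1489^1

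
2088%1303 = 785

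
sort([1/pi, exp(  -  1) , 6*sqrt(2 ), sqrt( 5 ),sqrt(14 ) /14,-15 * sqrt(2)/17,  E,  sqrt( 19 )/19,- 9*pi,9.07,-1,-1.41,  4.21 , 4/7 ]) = [ - 9 *pi, - 1.41, - 15 * sqrt(2 )/17, - 1, sqrt (19) /19,sqrt(14)/14, 1/pi, exp( - 1),4/7,  sqrt( 5),E,4.21 , 6 * sqrt(2),9.07 ]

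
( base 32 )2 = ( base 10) 2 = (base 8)2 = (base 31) 2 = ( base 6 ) 2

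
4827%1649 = 1529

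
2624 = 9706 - 7082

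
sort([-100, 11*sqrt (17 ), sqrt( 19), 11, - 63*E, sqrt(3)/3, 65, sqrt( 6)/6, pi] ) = [-63*E, - 100, sqrt(6 )/6, sqrt(3) /3, pi, sqrt( 19),  11, 11*sqrt( 17), 65] 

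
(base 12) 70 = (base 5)314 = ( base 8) 124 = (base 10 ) 84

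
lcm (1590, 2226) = 11130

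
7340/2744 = 1835/686=2.67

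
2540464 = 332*7652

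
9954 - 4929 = 5025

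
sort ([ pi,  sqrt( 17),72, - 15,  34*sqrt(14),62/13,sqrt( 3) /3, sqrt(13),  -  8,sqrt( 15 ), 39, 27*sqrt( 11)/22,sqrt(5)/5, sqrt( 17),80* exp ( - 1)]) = [-15, - 8,sqrt( 5 )/5,sqrt(3 ) /3,pi,sqrt( 13), sqrt( 15 ),27*sqrt(11 )/22,  sqrt( 17) , sqrt ( 17),62/13  ,  80*exp( - 1 ), 39,72,34*sqrt (14 ) ] 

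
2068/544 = 3+ 109/136= 3.80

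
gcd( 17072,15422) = 22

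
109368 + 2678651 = 2788019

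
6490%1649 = 1543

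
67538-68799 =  - 1261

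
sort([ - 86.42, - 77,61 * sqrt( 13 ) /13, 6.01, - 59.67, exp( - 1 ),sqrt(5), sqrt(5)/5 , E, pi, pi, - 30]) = [ - 86.42, -77, - 59.67 , - 30, exp( - 1) , sqrt( 5)/5, sqrt( 5), E , pi,pi , 6.01, 61*sqrt(13)/13] 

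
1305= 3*435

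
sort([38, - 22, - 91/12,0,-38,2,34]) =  [ - 38, - 22 , - 91/12, 0, 2,34,38 ]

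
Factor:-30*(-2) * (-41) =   -  2460 = -  2^2 * 3^1*5^1*41^1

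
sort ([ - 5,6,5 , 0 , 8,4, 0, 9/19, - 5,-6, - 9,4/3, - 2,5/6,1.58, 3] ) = [ - 9, - 6, - 5, - 5, - 2, 0,0,9/19,5/6, 4/3, 1.58,3,4,5, 6,8 ] 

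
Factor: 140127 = 3^1*13^1*3593^1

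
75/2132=75/2132=0.04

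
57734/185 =312  +  14/185 = 312.08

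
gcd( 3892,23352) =3892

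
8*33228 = 265824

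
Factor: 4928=2^6*7^1*11^1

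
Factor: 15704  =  2^3 * 13^1 * 151^1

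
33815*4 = 135260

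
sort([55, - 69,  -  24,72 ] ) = [-69, -24,55,72] 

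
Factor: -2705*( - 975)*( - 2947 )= - 3^1*5^3*7^1*13^1*421^1 * 541^1  =  - 7772344125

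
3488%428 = 64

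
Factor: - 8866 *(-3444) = 2^3*3^1*7^1*11^1*13^1*31^1*41^1 = 30534504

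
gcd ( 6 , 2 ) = 2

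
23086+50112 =73198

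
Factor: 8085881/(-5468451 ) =-3^(  -  1) * 331^(-1)*1061^1 * 5507^( - 1) *7621^1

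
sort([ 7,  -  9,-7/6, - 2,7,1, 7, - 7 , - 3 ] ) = [ - 9, - 7, - 3,-2, - 7/6,1,7,7, 7]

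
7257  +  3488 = 10745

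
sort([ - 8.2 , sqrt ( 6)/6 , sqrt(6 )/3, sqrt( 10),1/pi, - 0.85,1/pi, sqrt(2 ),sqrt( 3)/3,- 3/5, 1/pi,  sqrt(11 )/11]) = [  -  8.2 , - 0.85, -3/5, sqrt(11 )/11,1/pi,1/pi,1/pi, sqrt( 6 ) /6 , sqrt( 3 )/3,sqrt ( 6)/3, sqrt(2 ),  sqrt ( 10 ) ]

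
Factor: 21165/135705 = 17^1 *109^( - 1)= 17/109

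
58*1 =58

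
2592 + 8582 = 11174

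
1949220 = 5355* 364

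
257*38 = 9766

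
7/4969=7/4969 = 0.00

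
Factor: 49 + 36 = 85  =  5^1 * 17^1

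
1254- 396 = 858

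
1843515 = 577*3195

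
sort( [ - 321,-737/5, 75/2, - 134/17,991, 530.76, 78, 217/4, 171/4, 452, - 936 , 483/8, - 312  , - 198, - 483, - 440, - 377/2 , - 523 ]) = [-936, -523, - 483, - 440, -321,-312,-198,- 377/2 ,-737/5, - 134/17, 75/2, 171/4,217/4,483/8, 78, 452, 530.76, 991] 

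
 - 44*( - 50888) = 2239072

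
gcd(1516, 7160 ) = 4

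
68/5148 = 17/1287=0.01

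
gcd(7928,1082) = 2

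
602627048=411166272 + 191460776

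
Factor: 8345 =5^1*1669^1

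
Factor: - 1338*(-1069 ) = 1430322 = 2^1*3^1 * 223^1 *1069^1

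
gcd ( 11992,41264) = 8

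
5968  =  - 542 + 6510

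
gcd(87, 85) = 1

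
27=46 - 19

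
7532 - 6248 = 1284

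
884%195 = 104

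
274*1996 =546904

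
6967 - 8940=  - 1973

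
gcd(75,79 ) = 1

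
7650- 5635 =2015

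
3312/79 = 41+ 73/79 = 41.92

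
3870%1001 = 867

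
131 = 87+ 44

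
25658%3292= 2614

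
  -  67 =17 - 84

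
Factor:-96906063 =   -  3^1*32302021^1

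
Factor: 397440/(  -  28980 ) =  - 96/7 = -  2^5 * 3^1*7^( - 1)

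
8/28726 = 4/14363  =  0.00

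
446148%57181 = 45881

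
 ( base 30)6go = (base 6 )43200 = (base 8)13420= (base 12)3500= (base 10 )5904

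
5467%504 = 427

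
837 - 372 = 465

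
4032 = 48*84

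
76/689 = 76/689 =0.11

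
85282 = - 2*(-42641) 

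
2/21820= 1/10910 = 0.00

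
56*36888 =2065728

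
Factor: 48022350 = 2^1 * 3^1*5^2*320149^1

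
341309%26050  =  2659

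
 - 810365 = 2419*(  -  335)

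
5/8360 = 1/1672 = 0.00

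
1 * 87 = 87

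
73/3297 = 73/3297=0.02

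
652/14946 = 326/7473 = 0.04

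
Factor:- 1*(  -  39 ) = 39 = 3^1*13^1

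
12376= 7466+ 4910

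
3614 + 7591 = 11205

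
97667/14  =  6976  +  3/14 = 6976.21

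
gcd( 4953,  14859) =4953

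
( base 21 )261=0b1111110001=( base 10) 1009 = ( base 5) 13014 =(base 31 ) 11h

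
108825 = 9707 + 99118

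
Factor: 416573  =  416573^1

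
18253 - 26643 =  - 8390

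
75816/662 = 37908/331 = 114.53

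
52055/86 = 605  +  25/86 = 605.29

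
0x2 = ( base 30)2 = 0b10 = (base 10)2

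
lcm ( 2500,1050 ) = 52500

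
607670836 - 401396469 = 206274367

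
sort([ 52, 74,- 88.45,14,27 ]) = [ - 88.45, 14 , 27,52,74] 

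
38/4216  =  19/2108 = 0.01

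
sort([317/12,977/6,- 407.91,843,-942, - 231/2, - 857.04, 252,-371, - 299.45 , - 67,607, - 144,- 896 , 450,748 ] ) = [-942,-896, - 857.04, - 407.91, - 371, - 299.45,-144,-231/2 ,-67, 317/12, 977/6, 252,450,607,748 , 843]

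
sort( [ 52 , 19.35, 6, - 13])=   [ - 13, 6, 19.35,52]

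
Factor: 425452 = 2^2*106363^1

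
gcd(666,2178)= 18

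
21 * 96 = 2016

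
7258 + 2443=9701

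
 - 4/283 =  - 1 + 279/283 = - 0.01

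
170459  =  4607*37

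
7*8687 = 60809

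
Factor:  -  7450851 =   -  3^1*2483617^1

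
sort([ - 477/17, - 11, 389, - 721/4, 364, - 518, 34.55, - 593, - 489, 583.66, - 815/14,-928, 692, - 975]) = [ - 975, - 928,-593,-518 ,  -  489, - 721/4, - 815/14, - 477/17, - 11,34.55,364, 389,583.66, 692 ] 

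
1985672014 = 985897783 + 999774231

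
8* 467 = 3736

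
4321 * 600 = 2592600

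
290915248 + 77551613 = 368466861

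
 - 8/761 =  - 8/761 = -0.01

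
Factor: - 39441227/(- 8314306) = 5634461/1187758 = 2^( - 1)*7^3*11^ ( - 1)*13^( - 1 ) *4153^( - 1)*16427^1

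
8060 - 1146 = 6914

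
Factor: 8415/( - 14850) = - 17/30 = - 2^(  -  1 )*3^(- 1)*5^(-1)*17^1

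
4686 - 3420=1266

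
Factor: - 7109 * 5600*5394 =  - 214737297600=-2^6*3^1*5^2*7^1 * 29^1*31^1*7109^1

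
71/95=71/95 = 0.75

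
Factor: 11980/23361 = 20/39 = 2^2*3^( - 1)*5^1 *13^( - 1)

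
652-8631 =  - 7979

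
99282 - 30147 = 69135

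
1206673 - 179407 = 1027266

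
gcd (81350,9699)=1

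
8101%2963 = 2175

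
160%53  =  1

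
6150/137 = 6150/137 = 44.89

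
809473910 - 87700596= 721773314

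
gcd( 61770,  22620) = 870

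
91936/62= 45968/31 = 1482.84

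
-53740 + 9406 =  - 44334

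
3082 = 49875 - 46793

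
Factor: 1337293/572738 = 2^( - 1)*286369^( - 1)*1337293^1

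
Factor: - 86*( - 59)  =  5074 = 2^1*43^1*59^1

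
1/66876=1/66876 =0.00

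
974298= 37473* 26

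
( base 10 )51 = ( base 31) 1k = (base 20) 2b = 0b110011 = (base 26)1p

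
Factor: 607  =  607^1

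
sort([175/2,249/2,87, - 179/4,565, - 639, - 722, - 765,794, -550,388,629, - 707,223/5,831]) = [ - 765, - 722, -707 ,-639, -550, - 179/4,223/5, 87,175/2, 249/2,388 , 565,629,794,831]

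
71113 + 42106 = 113219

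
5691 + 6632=12323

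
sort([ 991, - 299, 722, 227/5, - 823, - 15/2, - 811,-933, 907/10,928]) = [ - 933,- 823, - 811, - 299 , - 15/2,  227/5, 907/10, 722,928,  991 ] 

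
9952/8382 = 1 + 785/4191 = 1.19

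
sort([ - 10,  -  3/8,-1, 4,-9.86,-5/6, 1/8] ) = [ - 10,- 9.86,  -  1,  -  5/6,-3/8,  1/8,  4]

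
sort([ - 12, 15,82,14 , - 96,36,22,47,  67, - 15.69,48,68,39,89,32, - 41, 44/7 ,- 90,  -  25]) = [-96, - 90,- 41, - 25, -15.69, - 12,44/7, 14, 15, 22,32,36,39, 47,48,67,68,82,89]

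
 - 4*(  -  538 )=2152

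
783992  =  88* 8909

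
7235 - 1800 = 5435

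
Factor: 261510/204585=2^1*379^1*593^ ( - 1) = 758/593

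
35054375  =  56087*625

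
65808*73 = 4803984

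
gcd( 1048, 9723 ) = 1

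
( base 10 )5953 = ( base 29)728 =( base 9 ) 8144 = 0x1741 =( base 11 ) 4522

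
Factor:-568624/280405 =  - 2^4*5^(  -  1)*7^1*5077^1*56081^(-1) 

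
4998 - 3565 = 1433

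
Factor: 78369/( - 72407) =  - 3^1 * 61^( - 1)*151^1 * 173^1*1187^ ( - 1)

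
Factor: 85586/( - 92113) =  - 2^1*7^( - 1)*13159^( -1 )*42793^1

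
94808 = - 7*( - 13544)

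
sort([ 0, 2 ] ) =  [0,2 ] 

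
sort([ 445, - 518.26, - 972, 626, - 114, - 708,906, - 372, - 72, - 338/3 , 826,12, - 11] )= [ - 972, - 708,-518.26, - 372, - 114, - 338/3, -72, - 11,12,445,626,826,906]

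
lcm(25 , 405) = 2025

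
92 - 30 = 62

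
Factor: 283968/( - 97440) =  - 102/35 = - 2^1*3^1*5^ ( - 1)*7^( - 1)*17^1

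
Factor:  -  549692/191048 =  - 2^( - 1 )*31^2*167^( - 1) = - 961/334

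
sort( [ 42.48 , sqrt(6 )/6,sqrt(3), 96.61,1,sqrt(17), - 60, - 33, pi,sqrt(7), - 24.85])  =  [-60, - 33, - 24.85,sqrt(6)/6,1, sqrt(3 ),sqrt( 7),pi, sqrt( 17), 42.48, 96.61 ]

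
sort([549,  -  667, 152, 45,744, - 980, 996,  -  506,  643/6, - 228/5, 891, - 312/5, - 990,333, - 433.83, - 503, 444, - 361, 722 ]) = [ - 990, - 980, - 667, -506, - 503, - 433.83, - 361,-312/5, - 228/5,45,  643/6, 152,  333, 444, 549,722, 744,891, 996 ] 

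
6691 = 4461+2230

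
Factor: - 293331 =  - 3^1*97777^1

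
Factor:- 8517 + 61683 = 53166 = 2^1 * 3^1 * 8861^1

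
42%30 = 12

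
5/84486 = 5/84486 = 0.00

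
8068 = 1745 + 6323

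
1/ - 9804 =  - 1 + 9803/9804 = - 0.00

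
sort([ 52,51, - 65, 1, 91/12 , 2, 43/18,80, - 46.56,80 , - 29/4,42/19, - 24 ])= [ - 65, - 46.56 , - 24, - 29/4, 1, 2,42/19,43/18,  91/12,51 , 52,80,80 ] 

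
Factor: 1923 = 3^1*641^1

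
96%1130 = 96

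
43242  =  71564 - 28322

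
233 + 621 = 854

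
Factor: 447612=2^2*3^1*11^1*3391^1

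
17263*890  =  15364070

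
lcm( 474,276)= 21804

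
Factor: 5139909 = 3^3*190367^1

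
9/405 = 1/45  =  0.02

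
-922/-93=922/93 = 9.91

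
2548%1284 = 1264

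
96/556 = 24/139 = 0.17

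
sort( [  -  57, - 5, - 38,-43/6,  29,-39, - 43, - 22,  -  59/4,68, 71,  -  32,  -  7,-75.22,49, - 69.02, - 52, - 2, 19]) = [ - 75.22, -69.02  , - 57, -52, - 43, -39,  -  38, - 32,-22, - 59/4, - 43/6, - 7, - 5, - 2, 19 , 29, 49, 68, 71] 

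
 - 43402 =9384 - 52786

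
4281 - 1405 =2876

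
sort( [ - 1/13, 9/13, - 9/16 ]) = [ - 9/16, - 1/13, 9/13]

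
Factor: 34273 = 34273^1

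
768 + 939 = 1707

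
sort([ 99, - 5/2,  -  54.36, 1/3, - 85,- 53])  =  [ - 85,-54.36,-53,-5/2,  1/3, 99 ] 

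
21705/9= 2411 + 2/3 = 2411.67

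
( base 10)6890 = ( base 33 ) 6aq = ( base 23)D0D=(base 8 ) 15352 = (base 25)b0f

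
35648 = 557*64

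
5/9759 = 5/9759 = 0.00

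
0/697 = 0 = 0.00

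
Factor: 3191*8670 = 2^1*3^1*5^1*17^2 *3191^1= 27665970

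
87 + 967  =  1054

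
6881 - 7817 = - 936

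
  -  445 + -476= - 921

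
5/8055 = 1/1611 = 0.00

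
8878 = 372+8506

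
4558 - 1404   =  3154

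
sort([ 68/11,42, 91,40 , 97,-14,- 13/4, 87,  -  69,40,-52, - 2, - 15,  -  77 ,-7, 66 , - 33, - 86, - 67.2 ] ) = [ -86 ,-77,-69,-67.2 , - 52,  -  33, -15, - 14, - 7,-13/4, - 2 , 68/11, 40, 40, 42, 66,  87,91, 97 ] 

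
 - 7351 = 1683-9034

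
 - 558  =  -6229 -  - 5671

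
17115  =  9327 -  - 7788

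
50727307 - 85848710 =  - 35121403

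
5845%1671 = 832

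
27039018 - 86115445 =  - 59076427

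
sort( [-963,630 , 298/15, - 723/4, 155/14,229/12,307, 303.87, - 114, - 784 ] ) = [ - 963, - 784, - 723/4, - 114,155/14,229/12,298/15,303.87,307,  630 ] 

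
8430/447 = 2810/149 =18.86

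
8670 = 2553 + 6117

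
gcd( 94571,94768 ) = 1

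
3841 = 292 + 3549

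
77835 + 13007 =90842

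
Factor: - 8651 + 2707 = -5944 = -  2^3 * 743^1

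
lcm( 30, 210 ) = 210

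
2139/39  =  54 + 11/13=54.85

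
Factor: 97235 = 5^1*19447^1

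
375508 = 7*53644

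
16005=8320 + 7685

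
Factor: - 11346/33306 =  - 31/91=-7^( - 1)*13^( - 1 )*31^1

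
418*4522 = 1890196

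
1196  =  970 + 226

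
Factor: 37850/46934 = 5^2*31^(-1) = 25/31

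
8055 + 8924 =16979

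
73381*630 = 46230030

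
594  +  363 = 957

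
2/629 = 2/629 = 0.00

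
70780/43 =70780/43 =1646.05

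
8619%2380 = 1479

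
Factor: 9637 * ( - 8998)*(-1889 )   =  2^1*11^1 * 23^1*409^1*419^1*1889^1 = 163802228414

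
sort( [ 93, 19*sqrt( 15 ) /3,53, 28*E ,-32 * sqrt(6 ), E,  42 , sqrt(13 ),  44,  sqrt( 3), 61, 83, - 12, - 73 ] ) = [ - 32*sqrt(6 ),  -  73, - 12, sqrt( 3),E, sqrt(13),19*sqrt(15 )/3,42, 44 , 53, 61 , 28*E, 83,93]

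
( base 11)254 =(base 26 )BF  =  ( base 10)301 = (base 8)455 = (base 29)ab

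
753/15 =251/5  =  50.20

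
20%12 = 8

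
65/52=1 + 1/4 = 1.25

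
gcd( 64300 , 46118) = 2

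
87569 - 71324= 16245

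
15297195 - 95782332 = - 80485137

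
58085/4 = 58085/4=14521.25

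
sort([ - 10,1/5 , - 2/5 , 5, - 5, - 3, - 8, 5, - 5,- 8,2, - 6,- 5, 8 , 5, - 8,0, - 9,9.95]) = [ - 10, - 9,-8, - 8, - 8, - 6, - 5, - 5, - 5, - 3, - 2/5 , 0 , 1/5,2, 5 , 5,5,8,9.95]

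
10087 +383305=393392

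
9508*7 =66556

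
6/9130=3/4565 =0.00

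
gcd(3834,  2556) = 1278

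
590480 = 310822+279658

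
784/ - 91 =-9 + 5/13 =- 8.62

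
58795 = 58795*1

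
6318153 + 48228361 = 54546514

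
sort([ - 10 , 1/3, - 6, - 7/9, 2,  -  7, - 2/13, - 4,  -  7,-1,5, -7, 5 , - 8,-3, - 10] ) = [-10, - 10 ,-8, - 7,-7,-7, - 6,-4,-3, - 1, - 7/9,-2/13,  1/3, 2,5,  5 ]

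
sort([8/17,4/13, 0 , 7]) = [0, 4/13, 8/17, 7]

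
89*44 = 3916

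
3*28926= 86778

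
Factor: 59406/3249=2^1*3^( - 1) * 19^( - 2)*9901^1 = 19802/1083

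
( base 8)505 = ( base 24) dd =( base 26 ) CD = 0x145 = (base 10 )325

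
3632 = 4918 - 1286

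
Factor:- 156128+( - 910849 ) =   -  3^2 * 103^1 *1151^1 = - 1066977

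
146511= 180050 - 33539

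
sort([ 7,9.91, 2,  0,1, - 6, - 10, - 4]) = [-10, - 6, - 4,0,1 , 2,7,9.91 ] 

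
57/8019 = 19/2673 = 0.01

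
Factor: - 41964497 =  - 41964497^1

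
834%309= 216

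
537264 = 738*728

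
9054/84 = 1509/14 = 107.79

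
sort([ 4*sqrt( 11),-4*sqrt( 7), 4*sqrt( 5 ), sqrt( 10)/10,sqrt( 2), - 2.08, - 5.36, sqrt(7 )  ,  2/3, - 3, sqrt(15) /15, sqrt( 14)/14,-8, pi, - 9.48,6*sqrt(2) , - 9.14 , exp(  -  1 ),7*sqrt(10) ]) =[ - 4*sqrt (7), - 9.48, - 9.14,-8,-5.36,  -  3, - 2.08,sqrt(15)/15,  sqrt ( 14 ) /14, sqrt(10 ) /10,exp( - 1 ) , 2/3 , sqrt( 2 ),sqrt( 7), pi,6*sqrt( 2),4*sqrt( 5 ),4*sqrt( 11 ),7*sqrt (10)]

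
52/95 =52/95  =  0.55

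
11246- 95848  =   - 84602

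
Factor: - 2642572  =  -2^2*660643^1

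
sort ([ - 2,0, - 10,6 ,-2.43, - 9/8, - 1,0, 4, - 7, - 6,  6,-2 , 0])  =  [ - 10, - 7, - 6, - 2.43,-2 , - 2, - 9/8,  -  1, 0, 0, 0, 4,6, 6]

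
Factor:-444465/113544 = -2^(-3) * 5^1*7^1*17^1*19^(  -  1) = -595/152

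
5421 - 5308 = 113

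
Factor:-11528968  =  - 2^3*11^1*131011^1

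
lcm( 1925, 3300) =23100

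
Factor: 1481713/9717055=5^ ( - 1) *281^1*5273^1 *1943411^( - 1)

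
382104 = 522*732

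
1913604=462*4142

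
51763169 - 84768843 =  -33005674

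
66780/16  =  16695/4 = 4173.75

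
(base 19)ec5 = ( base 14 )1cd9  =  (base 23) 9MK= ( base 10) 5287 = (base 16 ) 14a7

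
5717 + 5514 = 11231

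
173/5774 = 173/5774 = 0.03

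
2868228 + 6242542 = 9110770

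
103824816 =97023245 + 6801571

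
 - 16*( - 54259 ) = 868144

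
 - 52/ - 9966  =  26/4983 = 0.01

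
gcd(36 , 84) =12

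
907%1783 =907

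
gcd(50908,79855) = 1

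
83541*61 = 5096001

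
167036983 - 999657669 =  - 832620686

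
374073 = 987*379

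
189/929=189/929 = 0.20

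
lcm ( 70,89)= 6230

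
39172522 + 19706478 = 58879000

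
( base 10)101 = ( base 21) 4h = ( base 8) 145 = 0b1100101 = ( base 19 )56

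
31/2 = 31/2 =15.50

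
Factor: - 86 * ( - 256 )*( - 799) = - 2^9*17^1*43^1*47^1 = -  17590784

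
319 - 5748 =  - 5429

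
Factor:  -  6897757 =- 2381^1 * 2897^1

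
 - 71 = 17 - 88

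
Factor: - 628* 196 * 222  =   - 2^5 * 3^1*7^2*37^1*157^1  =  - 27325536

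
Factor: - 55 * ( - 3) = 3^1* 5^1*11^1= 165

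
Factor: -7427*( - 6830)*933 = 2^1*3^1*5^1*7^1*311^1 * 683^1*1061^1 =47327740530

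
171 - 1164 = -993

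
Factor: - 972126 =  - 2^1*  3^2*53^1*1019^1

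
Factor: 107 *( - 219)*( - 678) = 15887574 = 2^1*3^2*73^1*107^1 * 113^1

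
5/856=5/856 = 0.01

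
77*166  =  12782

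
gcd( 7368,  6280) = 8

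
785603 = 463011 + 322592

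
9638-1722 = 7916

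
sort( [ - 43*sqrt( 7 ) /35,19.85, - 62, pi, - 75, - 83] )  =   [ - 83 ,-75, - 62, - 43*sqrt(7 ) /35, pi,19.85]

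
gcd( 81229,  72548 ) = 1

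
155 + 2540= 2695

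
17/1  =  17 = 17.00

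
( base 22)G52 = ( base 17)1a32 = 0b1111010110000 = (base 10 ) 7856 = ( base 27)AKQ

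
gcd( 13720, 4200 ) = 280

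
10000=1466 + 8534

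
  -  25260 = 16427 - 41687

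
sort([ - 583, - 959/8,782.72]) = [ - 583, - 959/8, 782.72 ]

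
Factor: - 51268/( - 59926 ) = 2^1*7^1*19^(-2 ) * 83^( - 1) *1831^1 = 25634/29963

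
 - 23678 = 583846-607524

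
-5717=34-5751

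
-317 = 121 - 438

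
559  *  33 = 18447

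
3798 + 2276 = 6074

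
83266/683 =83266/683 = 121.91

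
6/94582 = 3/47291= 0.00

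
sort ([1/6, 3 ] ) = [1/6,3] 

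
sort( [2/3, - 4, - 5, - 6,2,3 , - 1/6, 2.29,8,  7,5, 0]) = [ - 6  ,-5,-4 ,-1/6, 0, 2/3,  2 , 2.29, 3,5,7,  8 ]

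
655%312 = 31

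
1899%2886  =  1899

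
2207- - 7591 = 9798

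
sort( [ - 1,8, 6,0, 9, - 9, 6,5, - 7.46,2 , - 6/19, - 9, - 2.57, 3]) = [  -  9,- 9, - 7.46, - 2.57, - 1, - 6/19,0  ,  2, 3,5,6,6,  8 , 9 ]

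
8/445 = 8/445  =  0.02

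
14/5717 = 14/5717 = 0.00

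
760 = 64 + 696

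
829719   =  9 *92191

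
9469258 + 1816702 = 11285960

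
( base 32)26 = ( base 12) 5A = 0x46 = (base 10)70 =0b1000110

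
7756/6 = 1292 +2/3=1292.67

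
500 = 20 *25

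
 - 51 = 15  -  66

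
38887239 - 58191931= - 19304692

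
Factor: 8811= 3^2*11^1*89^1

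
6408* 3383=21678264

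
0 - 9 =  - 9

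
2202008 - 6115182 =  - 3913174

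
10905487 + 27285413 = 38190900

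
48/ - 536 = -6/67 = -0.09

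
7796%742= 376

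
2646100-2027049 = 619051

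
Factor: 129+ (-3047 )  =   - 2918 = -  2^1*1459^1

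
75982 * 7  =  531874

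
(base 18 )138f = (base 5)210323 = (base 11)5260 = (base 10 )6963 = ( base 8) 15463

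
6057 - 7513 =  - 1456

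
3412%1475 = 462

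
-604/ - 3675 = 604/3675=0.16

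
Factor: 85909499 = 13^1*6608423^1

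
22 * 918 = 20196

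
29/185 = 29/185 = 0.16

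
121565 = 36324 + 85241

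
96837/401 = 96837/401  =  241.49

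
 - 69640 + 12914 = -56726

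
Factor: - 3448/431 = - 8= -2^3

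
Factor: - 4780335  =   - 3^1*5^1 *7^1*53^1*859^1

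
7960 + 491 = 8451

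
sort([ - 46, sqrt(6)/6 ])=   [-46, sqrt(6 ) /6 ] 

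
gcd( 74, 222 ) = 74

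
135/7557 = 45/2519 = 0.02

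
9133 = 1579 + 7554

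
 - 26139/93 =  -282 + 29/31 = - 281.06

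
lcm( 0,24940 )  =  0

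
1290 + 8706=9996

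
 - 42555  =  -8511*5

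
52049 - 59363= - 7314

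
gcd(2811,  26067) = 3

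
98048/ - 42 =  - 49024/21 = - 2334.48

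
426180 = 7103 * 60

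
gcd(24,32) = 8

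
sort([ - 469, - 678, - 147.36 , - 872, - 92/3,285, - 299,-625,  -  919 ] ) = [ - 919, - 872, - 678, - 625 , - 469, - 299, - 147.36 ,-92/3 , 285 ] 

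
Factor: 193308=2^2*3^1*89^1*181^1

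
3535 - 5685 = - 2150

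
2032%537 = 421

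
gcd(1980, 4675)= 55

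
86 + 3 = 89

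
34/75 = 34/75 = 0.45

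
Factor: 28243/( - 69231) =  - 3^( - 1) * 47^( - 1)*61^1*463^1*491^(-1)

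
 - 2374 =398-2772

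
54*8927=482058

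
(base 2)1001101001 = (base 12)435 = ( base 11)511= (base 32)J9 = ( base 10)617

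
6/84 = 1/14= 0.07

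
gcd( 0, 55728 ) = 55728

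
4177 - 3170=1007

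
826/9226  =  59/659 = 0.09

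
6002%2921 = 160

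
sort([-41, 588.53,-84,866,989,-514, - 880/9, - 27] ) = [ - 514, - 880/9, - 84, - 41, - 27 , 588.53,866,989 ]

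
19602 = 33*594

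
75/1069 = 75/1069 = 0.07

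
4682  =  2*2341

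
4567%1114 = 111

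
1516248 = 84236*18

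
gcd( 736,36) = 4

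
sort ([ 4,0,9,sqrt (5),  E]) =[0,sqrt( 5),E, 4,9]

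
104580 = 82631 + 21949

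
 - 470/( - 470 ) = 1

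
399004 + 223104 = 622108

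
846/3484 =423/1742=   0.24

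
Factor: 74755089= 3^3*383^1*7229^1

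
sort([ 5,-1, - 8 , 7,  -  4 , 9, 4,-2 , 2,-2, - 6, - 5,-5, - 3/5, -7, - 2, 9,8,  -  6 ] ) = [ - 8, - 7, - 6, - 6,-5,  -  5,-4, - 2,-2 , - 2, - 1,-3/5, 2,4, 5, 7, 8 , 9, 9 ]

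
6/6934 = 3/3467= 0.00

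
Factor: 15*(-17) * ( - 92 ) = 23460=2^2*3^1*5^1 * 17^1*23^1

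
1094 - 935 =159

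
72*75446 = 5432112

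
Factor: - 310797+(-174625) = -485422 = -2^1 * 7^1*34673^1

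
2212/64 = 553/16 = 34.56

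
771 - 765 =6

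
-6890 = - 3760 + - 3130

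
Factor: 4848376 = 2^3*13^1*46619^1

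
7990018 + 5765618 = 13755636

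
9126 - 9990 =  -864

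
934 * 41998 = 39226132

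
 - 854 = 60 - 914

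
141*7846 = 1106286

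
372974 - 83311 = 289663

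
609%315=294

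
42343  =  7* 6049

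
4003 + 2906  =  6909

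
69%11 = 3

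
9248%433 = 155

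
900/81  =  100/9 = 11.11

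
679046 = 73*9302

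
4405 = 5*881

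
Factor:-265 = -5^1*53^1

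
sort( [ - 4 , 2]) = [ -4, 2]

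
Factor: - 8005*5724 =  - 45820620 = - 2^2*3^3*5^1 * 53^1*1601^1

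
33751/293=33751/293 = 115.19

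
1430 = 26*55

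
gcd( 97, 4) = 1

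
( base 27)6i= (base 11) 154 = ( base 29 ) 66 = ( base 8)264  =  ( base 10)180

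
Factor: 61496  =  2^3*7687^1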